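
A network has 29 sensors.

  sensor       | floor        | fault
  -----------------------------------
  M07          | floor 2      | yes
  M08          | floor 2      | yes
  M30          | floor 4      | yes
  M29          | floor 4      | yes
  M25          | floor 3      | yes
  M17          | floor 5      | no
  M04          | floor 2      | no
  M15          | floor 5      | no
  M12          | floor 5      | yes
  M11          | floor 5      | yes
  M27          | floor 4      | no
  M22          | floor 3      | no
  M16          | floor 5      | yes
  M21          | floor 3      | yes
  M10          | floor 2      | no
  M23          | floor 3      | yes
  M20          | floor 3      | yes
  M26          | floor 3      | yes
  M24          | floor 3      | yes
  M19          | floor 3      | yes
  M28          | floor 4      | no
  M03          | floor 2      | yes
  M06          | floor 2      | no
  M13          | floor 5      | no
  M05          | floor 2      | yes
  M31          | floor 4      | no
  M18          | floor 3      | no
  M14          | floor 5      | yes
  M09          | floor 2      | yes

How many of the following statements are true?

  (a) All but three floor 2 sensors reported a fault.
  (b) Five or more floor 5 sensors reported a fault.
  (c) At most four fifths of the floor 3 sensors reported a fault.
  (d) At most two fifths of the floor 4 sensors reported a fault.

3

(a) floor 2: |A| = 8, |A ∩ B| = 5; needs |A ∖ B| = 3 — true.
(b) floor 5: |A| = 7, |A ∩ B| = 4; needs |A ∩ B| ≥ 5 — false.
(c) floor 3: |A| = 9, |A ∩ B| = 7; needs |A ∩ B| / |A| ≤ 4/5 — true.
(d) floor 4: |A| = 5, |A ∩ B| = 2; needs |A ∩ B| / |A| ≤ 2/5 — true.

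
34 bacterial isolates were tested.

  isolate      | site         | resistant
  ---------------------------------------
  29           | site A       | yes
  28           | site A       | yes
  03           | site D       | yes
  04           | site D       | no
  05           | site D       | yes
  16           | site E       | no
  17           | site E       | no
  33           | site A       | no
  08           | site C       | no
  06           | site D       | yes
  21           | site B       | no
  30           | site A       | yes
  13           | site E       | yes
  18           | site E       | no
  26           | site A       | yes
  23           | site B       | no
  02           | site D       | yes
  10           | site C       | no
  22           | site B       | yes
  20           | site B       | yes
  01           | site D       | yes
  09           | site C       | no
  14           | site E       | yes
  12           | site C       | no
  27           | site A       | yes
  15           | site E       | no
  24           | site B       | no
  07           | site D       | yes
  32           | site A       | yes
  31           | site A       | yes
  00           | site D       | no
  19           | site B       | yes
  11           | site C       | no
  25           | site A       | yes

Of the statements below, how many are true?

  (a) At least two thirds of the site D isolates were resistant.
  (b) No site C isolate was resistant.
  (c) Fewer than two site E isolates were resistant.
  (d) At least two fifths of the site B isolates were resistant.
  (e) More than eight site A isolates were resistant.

(a) site D: |A| = 8, |A ∩ B| = 6; needs |A ∩ B| / |A| ≥ 2/3 — true.
(b) site C: |A| = 5, |A ∩ B| = 0; needs A ∩ B = ∅ (|A ∩ B| = 0) — true.
(c) site E: |A| = 6, |A ∩ B| = 2; needs |A ∩ B| < 2 — false.
(d) site B: |A| = 6, |A ∩ B| = 3; needs |A ∩ B| / |A| ≥ 2/5 — true.
(e) site A: |A| = 9, |A ∩ B| = 8; needs |A ∩ B| > 8 — false.

3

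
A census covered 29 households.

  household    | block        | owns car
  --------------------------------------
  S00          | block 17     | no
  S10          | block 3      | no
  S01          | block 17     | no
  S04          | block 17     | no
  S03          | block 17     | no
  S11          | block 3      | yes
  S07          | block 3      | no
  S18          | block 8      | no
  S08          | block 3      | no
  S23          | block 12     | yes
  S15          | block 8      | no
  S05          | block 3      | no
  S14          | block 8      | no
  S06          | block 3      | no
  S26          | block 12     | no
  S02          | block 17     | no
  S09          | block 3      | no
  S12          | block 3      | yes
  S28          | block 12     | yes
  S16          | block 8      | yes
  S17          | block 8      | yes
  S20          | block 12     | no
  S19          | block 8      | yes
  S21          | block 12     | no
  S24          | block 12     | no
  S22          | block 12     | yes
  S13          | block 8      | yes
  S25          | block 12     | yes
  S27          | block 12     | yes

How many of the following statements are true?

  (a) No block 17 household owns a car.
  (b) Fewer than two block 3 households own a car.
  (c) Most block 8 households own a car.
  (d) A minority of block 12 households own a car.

2

(a) block 17: |A| = 5, |A ∩ B| = 0; needs A ∩ B = ∅ (|A ∩ B| = 0) — true.
(b) block 3: |A| = 8, |A ∩ B| = 2; needs |A ∩ B| < 2 — false.
(c) block 8: |A| = 7, |A ∩ B| = 4; needs |A ∩ B| > |A ∖ B| — true.
(d) block 12: |A| = 9, |A ∩ B| = 5; needs |A ∩ B| < |A ∖ B| — false.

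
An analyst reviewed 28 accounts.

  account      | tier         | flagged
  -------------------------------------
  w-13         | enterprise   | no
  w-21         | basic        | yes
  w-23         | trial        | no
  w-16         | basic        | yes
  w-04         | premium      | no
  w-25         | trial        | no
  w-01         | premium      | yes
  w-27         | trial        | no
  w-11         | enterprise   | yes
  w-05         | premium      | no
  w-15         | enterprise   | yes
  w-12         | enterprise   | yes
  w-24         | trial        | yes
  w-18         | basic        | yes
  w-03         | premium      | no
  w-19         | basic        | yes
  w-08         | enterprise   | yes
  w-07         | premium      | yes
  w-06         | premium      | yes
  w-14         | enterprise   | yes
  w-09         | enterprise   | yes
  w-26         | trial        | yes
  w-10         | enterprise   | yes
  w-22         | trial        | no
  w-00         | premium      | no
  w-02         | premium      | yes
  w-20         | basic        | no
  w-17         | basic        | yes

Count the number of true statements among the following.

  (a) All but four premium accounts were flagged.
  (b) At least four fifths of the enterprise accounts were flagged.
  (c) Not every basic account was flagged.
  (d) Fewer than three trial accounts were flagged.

(a) premium: |A| = 8, |A ∩ B| = 4; needs |A ∖ B| = 4 — true.
(b) enterprise: |A| = 8, |A ∩ B| = 7; needs |A ∩ B| / |A| ≥ 4/5 — true.
(c) basic: |A| = 6, |A ∩ B| = 5; needs A ⊄ B (|A ∖ B| ≥ 1) — true.
(d) trial: |A| = 6, |A ∩ B| = 2; needs |A ∩ B| < 3 — true.

4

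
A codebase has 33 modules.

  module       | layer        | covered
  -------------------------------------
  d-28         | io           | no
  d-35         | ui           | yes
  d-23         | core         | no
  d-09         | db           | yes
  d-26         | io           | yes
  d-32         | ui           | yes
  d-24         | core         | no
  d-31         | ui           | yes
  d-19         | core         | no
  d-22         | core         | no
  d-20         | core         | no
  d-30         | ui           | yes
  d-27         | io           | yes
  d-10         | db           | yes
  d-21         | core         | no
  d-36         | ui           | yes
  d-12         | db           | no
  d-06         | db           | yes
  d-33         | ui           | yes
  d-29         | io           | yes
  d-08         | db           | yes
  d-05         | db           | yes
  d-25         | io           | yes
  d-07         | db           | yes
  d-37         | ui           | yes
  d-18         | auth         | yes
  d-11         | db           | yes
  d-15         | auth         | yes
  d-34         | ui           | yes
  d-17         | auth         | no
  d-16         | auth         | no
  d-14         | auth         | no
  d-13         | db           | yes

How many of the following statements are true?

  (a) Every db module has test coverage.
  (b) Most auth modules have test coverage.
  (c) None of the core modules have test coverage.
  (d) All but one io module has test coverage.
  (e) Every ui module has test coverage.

3

(a) db: |A| = 9, |A ∩ B| = 8; needs A ⊆ B, i.e. every element of A is in B (|A ∖ B| = 0) — false.
(b) auth: |A| = 5, |A ∩ B| = 2; needs |A ∩ B| > |A ∖ B| — false.
(c) core: |A| = 6, |A ∩ B| = 0; needs A ∩ B = ∅ (|A ∩ B| = 0) — true.
(d) io: |A| = 5, |A ∩ B| = 4; needs |A ∖ B| = 1 — true.
(e) ui: |A| = 8, |A ∩ B| = 8; needs A ⊆ B, i.e. every element of A is in B (|A ∖ B| = 0) — true.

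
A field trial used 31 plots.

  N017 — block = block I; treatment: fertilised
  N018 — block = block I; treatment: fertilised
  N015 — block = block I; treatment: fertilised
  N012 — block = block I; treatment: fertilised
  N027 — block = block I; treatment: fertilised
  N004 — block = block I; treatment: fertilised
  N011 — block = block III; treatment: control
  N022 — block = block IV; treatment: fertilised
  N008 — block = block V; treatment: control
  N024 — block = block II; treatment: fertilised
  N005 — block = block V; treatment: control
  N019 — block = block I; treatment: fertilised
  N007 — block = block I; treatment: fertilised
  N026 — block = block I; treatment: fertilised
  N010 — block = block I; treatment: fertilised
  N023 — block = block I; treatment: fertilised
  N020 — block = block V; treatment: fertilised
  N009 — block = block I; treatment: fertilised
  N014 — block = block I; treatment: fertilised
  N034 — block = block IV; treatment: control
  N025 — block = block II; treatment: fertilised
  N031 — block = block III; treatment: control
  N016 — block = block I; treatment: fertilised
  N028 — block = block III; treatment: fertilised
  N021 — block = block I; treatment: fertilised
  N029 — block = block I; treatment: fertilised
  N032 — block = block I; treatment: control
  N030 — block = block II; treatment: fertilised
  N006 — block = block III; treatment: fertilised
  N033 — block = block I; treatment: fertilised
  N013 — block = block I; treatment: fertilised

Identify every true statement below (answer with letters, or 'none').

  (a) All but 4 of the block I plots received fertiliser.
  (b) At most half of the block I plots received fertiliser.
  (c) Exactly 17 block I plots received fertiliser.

|A| = 19, |A ∩ B| = 18, |A ∖ B| = 1.
(a) |A ∖ B| = 4: fails.
(b) |A ∩ B| ≤ |A ∖ B|: fails.
(c) |A ∩ B| = 17: fails.

none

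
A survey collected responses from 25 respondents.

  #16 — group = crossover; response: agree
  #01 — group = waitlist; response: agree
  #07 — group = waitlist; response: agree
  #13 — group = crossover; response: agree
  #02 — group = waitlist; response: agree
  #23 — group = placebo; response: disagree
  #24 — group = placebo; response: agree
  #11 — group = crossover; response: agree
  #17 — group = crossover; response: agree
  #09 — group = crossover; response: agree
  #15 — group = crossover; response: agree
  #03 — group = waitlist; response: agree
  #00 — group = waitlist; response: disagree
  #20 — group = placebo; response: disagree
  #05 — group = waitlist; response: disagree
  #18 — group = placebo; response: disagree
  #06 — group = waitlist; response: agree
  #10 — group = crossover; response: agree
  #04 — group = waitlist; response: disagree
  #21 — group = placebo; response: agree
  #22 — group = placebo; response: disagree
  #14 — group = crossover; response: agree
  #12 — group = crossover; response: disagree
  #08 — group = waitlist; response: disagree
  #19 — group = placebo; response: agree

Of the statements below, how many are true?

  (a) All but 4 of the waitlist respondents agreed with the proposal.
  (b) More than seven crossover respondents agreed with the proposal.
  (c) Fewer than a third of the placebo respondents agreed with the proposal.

2

(a) waitlist: |A| = 9, |A ∩ B| = 5; needs |A ∖ B| = 4 — true.
(b) crossover: |A| = 9, |A ∩ B| = 8; needs |A ∩ B| > 7 — true.
(c) placebo: |A| = 7, |A ∩ B| = 3; needs |A ∩ B| / |A| < 1/3 — false.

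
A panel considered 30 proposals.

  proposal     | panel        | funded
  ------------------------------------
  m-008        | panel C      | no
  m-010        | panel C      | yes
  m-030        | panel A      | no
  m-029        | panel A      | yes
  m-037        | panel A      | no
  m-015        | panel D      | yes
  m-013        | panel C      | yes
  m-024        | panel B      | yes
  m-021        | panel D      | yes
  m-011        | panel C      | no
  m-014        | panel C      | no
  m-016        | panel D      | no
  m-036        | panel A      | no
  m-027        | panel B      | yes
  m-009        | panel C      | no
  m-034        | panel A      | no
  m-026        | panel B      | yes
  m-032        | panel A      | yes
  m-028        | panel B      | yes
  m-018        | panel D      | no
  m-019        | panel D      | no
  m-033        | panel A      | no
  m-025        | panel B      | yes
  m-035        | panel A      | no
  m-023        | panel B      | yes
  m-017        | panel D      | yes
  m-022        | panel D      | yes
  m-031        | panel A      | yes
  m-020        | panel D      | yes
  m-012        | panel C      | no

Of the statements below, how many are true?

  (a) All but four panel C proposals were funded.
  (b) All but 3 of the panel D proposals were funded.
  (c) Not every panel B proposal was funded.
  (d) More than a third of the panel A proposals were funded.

1

(a) panel C: |A| = 7, |A ∩ B| = 2; needs |A ∖ B| = 4 — false.
(b) panel D: |A| = 8, |A ∩ B| = 5; needs |A ∖ B| = 3 — true.
(c) panel B: |A| = 6, |A ∩ B| = 6; needs A ⊄ B (|A ∖ B| ≥ 1) — false.
(d) panel A: |A| = 9, |A ∩ B| = 3; needs |A ∩ B| / |A| > 1/3 — false.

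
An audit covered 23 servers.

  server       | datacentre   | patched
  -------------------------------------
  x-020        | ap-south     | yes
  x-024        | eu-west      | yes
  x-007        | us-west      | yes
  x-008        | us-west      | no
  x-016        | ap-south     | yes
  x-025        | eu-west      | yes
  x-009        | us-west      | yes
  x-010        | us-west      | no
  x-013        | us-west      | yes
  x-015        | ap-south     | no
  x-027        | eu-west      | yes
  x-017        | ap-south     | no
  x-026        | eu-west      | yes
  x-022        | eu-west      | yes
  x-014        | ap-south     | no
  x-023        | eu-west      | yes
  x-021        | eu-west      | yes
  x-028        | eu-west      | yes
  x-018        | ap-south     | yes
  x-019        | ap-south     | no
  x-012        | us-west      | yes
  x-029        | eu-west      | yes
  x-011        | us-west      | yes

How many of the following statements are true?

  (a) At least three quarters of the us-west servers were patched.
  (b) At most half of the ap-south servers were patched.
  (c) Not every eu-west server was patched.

(a) us-west: |A| = 7, |A ∩ B| = 5; needs |A ∩ B| / |A| ≥ 3/4 — false.
(b) ap-south: |A| = 7, |A ∩ B| = 3; needs |A ∩ B| ≤ |A ∖ B| — true.
(c) eu-west: |A| = 9, |A ∩ B| = 9; needs A ⊄ B (|A ∖ B| ≥ 1) — false.

1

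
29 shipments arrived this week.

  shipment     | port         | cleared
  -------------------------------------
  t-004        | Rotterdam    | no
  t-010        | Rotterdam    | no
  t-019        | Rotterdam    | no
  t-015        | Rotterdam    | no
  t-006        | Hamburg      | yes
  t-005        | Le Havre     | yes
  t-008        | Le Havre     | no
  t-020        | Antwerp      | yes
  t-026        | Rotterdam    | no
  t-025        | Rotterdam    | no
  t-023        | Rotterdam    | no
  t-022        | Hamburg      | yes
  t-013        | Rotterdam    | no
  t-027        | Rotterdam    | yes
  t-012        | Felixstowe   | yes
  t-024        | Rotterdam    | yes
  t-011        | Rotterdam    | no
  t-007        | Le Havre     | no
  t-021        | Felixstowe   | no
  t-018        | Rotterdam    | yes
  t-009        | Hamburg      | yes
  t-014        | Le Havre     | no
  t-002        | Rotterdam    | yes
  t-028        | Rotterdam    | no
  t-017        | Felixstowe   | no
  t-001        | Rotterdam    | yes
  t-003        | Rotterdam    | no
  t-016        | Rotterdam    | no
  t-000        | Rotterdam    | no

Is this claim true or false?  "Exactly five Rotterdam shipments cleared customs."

True

Truth condition: |A ∩ B| = 5.
|A| = 18, |A ∩ B| = 5, |A ∖ B| = 13.
|A ∩ B| = 5, so the statement is true.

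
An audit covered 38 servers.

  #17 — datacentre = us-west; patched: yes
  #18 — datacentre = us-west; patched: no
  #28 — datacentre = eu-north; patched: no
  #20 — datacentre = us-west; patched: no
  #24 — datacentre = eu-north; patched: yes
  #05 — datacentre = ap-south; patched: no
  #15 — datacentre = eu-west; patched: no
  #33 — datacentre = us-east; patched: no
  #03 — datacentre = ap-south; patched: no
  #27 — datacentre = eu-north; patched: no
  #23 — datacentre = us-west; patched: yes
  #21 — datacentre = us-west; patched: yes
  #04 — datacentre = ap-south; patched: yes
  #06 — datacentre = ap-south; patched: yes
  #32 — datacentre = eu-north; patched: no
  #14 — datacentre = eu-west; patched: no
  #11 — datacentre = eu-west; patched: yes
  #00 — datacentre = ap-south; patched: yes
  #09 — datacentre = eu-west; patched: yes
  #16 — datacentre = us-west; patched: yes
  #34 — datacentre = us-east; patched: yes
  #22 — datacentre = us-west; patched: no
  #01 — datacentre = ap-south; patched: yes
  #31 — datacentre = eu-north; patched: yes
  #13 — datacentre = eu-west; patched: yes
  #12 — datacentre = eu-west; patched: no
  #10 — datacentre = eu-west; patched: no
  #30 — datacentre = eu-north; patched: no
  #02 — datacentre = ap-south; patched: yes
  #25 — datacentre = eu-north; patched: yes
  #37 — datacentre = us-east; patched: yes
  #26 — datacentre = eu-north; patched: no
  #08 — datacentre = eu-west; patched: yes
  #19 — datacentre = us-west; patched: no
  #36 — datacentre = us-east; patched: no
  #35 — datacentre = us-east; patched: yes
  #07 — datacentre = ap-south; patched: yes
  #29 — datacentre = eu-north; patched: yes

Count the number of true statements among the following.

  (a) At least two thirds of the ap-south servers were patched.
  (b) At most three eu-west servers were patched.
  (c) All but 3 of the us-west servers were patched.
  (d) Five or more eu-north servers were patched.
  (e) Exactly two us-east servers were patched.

1

(a) ap-south: |A| = 8, |A ∩ B| = 6; needs |A ∩ B| / |A| ≥ 2/3 — true.
(b) eu-west: |A| = 8, |A ∩ B| = 4; needs |A ∩ B| ≤ 3 — false.
(c) us-west: |A| = 8, |A ∩ B| = 4; needs |A ∖ B| = 3 — false.
(d) eu-north: |A| = 9, |A ∩ B| = 4; needs |A ∩ B| ≥ 5 — false.
(e) us-east: |A| = 5, |A ∩ B| = 3; needs |A ∩ B| = 2 — false.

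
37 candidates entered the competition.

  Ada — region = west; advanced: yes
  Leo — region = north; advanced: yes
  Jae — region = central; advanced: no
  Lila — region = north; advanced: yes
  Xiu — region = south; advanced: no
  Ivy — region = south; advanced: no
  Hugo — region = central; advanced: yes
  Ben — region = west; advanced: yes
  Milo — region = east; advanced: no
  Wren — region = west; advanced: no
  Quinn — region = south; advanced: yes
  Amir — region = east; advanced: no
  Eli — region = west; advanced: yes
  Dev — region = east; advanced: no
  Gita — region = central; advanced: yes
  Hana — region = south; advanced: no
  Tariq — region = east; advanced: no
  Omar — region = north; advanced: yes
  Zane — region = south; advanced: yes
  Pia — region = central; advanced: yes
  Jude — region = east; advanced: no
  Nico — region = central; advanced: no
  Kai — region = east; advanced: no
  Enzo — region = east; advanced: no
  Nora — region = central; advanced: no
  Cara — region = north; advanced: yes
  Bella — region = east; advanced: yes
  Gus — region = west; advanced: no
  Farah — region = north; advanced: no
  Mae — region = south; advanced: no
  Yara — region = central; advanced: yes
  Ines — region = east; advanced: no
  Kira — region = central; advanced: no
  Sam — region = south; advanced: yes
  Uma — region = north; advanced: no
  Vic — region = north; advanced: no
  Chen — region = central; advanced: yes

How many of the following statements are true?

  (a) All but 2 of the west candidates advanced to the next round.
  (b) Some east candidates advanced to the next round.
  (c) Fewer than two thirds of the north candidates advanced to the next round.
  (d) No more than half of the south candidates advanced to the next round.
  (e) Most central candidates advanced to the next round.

(a) west: |A| = 5, |A ∩ B| = 3; needs |A ∖ B| = 2 — true.
(b) east: |A| = 9, |A ∩ B| = 1; needs A ∩ B ≠ ∅ (|A ∩ B| ≥ 1) — true.
(c) north: |A| = 7, |A ∩ B| = 4; needs |A ∩ B| / |A| < 2/3 — true.
(d) south: |A| = 7, |A ∩ B| = 3; needs |A ∩ B| ≤ |A ∖ B| — true.
(e) central: |A| = 9, |A ∩ B| = 5; needs |A ∩ B| > |A ∖ B| — true.

5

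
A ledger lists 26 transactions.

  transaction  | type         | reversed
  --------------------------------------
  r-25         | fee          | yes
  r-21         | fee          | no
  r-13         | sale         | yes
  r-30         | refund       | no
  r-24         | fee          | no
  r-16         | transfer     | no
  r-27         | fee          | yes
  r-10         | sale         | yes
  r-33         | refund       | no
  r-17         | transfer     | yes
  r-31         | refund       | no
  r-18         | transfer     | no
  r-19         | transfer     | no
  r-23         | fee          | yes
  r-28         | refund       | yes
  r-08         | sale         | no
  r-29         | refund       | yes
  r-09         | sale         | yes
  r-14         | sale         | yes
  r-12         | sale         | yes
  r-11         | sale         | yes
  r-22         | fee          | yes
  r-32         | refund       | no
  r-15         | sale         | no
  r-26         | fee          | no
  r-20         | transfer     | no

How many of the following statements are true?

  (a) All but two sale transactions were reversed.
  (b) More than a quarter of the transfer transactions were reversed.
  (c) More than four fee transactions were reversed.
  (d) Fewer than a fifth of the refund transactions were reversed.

(a) sale: |A| = 8, |A ∩ B| = 6; needs |A ∖ B| = 2 — true.
(b) transfer: |A| = 5, |A ∩ B| = 1; needs |A ∩ B| / |A| > 1/4 — false.
(c) fee: |A| = 7, |A ∩ B| = 4; needs |A ∩ B| > 4 — false.
(d) refund: |A| = 6, |A ∩ B| = 2; needs |A ∩ B| / |A| < 1/5 — false.

1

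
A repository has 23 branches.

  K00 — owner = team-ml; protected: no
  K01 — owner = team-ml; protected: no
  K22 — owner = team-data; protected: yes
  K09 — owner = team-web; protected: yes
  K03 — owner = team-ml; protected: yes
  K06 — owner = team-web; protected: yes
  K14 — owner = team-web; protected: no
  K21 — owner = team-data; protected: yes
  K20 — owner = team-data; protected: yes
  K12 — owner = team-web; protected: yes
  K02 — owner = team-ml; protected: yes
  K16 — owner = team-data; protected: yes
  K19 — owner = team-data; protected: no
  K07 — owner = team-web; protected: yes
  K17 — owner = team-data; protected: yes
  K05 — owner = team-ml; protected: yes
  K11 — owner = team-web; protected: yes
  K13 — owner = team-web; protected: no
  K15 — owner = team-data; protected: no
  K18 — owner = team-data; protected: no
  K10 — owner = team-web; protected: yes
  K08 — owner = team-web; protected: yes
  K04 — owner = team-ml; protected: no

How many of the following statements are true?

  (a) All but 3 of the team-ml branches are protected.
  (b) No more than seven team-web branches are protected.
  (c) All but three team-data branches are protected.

(a) team-ml: |A| = 6, |A ∩ B| = 3; needs |A ∖ B| = 3 — true.
(b) team-web: |A| = 9, |A ∩ B| = 7; needs |A ∩ B| ≤ 7 — true.
(c) team-data: |A| = 8, |A ∩ B| = 5; needs |A ∖ B| = 3 — true.

3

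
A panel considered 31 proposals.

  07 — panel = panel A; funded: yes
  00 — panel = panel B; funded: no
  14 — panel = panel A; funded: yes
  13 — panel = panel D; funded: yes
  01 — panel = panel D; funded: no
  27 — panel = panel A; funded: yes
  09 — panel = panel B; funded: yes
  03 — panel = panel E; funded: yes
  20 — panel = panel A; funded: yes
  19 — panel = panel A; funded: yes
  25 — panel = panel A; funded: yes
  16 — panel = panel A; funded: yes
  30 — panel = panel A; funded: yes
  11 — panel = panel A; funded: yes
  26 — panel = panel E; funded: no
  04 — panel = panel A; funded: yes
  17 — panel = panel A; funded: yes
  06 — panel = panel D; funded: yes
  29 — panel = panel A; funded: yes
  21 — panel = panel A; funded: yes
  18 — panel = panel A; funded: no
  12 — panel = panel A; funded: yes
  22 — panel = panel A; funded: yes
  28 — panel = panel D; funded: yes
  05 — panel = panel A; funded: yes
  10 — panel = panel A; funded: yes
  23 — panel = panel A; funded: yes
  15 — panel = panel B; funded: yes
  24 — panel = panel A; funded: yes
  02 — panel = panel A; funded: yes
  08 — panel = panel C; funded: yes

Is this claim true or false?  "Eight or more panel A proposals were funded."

True

'Eight or more panel A proposals were funded' holds iff |A ∩ B| ≥ 8.
|A| = 21, |A ∩ B| = 20, |A ∖ B| = 1.
|A ∩ B| = 20, so the statement is true.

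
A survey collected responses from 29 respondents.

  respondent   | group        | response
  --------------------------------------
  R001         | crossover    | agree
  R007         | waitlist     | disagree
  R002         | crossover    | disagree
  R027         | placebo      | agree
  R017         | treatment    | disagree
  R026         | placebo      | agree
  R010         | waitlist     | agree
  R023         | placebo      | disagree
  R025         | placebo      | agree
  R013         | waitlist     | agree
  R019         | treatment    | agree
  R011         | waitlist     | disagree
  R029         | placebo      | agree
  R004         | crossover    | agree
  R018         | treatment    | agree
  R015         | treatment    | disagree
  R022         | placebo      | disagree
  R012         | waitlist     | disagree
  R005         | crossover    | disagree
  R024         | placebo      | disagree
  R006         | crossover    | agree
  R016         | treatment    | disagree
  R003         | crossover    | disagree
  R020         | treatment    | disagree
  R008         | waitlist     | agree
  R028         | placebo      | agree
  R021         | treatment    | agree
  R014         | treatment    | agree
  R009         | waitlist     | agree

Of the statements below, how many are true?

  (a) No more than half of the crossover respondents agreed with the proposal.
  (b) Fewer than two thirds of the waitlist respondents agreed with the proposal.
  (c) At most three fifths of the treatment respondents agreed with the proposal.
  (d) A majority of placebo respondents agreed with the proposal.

4

(a) crossover: |A| = 6, |A ∩ B| = 3; needs |A ∩ B| ≤ |A ∖ B| — true.
(b) waitlist: |A| = 7, |A ∩ B| = 4; needs |A ∩ B| / |A| < 2/3 — true.
(c) treatment: |A| = 8, |A ∩ B| = 4; needs |A ∩ B| / |A| ≤ 3/5 — true.
(d) placebo: |A| = 8, |A ∩ B| = 5; needs |A ∩ B| > |A ∖ B| — true.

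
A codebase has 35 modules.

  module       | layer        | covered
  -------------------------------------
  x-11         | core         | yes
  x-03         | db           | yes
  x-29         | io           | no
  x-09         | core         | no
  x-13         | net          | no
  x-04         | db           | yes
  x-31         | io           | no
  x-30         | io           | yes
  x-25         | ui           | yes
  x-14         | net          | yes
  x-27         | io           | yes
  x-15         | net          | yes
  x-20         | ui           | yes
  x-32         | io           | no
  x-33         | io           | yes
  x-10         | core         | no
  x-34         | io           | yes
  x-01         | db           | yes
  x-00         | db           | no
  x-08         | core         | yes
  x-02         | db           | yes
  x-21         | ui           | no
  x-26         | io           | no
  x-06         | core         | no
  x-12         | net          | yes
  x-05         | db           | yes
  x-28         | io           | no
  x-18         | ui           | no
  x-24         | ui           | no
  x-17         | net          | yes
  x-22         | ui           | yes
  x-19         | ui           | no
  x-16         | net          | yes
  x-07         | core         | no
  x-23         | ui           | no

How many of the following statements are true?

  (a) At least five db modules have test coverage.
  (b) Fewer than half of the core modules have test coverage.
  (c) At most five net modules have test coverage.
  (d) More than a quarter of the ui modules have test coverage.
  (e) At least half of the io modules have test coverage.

(a) db: |A| = 6, |A ∩ B| = 5; needs |A ∩ B| ≥ 5 — true.
(b) core: |A| = 6, |A ∩ B| = 2; needs |A ∩ B| < |A ∖ B| — true.
(c) net: |A| = 6, |A ∩ B| = 5; needs |A ∩ B| ≤ 5 — true.
(d) ui: |A| = 8, |A ∩ B| = 3; needs |A ∩ B| / |A| > 1/4 — true.
(e) io: |A| = 9, |A ∩ B| = 4; needs |A ∩ B| ≥ |A ∖ B| — false.

4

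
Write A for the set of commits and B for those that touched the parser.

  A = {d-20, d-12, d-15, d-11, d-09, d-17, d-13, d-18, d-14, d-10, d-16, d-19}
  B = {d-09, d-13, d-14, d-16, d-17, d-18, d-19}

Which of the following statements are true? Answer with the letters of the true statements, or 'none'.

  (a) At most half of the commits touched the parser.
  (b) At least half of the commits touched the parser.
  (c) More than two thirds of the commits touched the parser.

|A| = 12, |A ∩ B| = 7, |A ∖ B| = 5.
(a) |A ∩ B| ≤ |A ∖ B|: fails.
(b) |A ∩ B| ≥ |A ∖ B|: holds.
(c) |A ∩ B| / |A| > 2/3: fails.

(b)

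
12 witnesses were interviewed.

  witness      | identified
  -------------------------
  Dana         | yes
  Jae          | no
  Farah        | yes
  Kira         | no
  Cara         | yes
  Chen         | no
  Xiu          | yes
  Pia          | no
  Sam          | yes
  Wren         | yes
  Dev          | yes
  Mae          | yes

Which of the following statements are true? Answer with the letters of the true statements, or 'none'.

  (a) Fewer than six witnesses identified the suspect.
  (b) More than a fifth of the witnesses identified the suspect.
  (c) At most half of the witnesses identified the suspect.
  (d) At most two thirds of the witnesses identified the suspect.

(b), (d)

|A| = 12, |A ∩ B| = 8, |A ∖ B| = 4.
(a) |A ∩ B| < 6: fails.
(b) |A ∩ B| / |A| > 1/5: holds.
(c) |A ∩ B| ≤ |A ∖ B|: fails.
(d) |A ∩ B| / |A| ≤ 2/3: holds.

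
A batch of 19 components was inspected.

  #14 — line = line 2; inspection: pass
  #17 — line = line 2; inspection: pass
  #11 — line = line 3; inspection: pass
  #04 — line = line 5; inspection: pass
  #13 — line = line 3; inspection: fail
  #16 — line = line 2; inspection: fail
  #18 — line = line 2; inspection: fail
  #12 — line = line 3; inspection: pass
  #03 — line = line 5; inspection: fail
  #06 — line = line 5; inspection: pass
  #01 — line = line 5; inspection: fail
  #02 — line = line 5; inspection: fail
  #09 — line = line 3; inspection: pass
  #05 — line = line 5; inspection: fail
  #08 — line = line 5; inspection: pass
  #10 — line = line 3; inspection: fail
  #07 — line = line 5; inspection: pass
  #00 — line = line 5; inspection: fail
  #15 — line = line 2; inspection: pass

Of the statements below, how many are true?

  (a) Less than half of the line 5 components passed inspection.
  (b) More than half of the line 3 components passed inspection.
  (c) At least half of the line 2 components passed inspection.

(a) line 5: |A| = 9, |A ∩ B| = 4; needs |A ∩ B| < |A ∖ B| — true.
(b) line 3: |A| = 5, |A ∩ B| = 3; needs |A ∩ B| > |A ∖ B| — true.
(c) line 2: |A| = 5, |A ∩ B| = 3; needs |A ∩ B| ≥ |A ∖ B| — true.

3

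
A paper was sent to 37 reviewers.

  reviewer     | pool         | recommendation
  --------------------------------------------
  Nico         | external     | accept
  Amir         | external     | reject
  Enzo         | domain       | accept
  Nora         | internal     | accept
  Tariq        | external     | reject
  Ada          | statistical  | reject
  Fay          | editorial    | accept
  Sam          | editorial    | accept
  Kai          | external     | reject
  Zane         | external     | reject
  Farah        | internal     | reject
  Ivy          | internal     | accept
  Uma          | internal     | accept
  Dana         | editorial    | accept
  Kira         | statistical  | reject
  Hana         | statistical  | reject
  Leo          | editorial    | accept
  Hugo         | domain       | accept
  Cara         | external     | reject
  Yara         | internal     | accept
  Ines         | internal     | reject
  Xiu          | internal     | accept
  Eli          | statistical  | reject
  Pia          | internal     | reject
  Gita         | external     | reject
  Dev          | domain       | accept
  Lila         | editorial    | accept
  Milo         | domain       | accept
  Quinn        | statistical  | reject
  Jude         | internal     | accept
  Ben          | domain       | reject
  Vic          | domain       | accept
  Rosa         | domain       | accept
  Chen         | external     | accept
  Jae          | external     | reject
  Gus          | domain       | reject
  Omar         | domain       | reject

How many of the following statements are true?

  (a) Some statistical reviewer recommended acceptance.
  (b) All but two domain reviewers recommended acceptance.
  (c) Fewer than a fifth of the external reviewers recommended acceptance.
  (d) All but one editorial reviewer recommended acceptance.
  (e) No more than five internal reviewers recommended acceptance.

(a) statistical: |A| = 5, |A ∩ B| = 0; needs A ∩ B ≠ ∅ (|A ∩ B| ≥ 1) — false.
(b) domain: |A| = 9, |A ∩ B| = 6; needs |A ∖ B| = 2 — false.
(c) external: |A| = 9, |A ∩ B| = 2; needs |A ∩ B| / |A| < 1/5 — false.
(d) editorial: |A| = 5, |A ∩ B| = 5; needs |A ∖ B| = 1 — false.
(e) internal: |A| = 9, |A ∩ B| = 6; needs |A ∩ B| ≤ 5 — false.

0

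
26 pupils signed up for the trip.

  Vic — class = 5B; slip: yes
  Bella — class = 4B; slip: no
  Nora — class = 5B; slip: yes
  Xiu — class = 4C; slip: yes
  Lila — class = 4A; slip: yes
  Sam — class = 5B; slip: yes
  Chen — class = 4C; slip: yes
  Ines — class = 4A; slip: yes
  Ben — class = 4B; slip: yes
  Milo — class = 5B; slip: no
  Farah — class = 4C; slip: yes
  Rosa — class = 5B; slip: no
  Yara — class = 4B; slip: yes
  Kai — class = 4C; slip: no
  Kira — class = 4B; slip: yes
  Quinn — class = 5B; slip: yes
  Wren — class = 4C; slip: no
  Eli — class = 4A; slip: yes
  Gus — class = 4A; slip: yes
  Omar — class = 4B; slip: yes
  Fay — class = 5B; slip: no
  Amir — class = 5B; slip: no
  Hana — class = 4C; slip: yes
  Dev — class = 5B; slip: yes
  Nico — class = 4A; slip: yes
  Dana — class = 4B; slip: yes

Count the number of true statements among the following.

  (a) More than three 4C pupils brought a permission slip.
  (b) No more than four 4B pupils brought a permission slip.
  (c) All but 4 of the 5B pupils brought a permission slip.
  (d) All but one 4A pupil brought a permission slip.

2

(a) 4C: |A| = 6, |A ∩ B| = 4; needs |A ∩ B| > 3 — true.
(b) 4B: |A| = 6, |A ∩ B| = 5; needs |A ∩ B| ≤ 4 — false.
(c) 5B: |A| = 9, |A ∩ B| = 5; needs |A ∖ B| = 4 — true.
(d) 4A: |A| = 5, |A ∩ B| = 5; needs |A ∖ B| = 1 — false.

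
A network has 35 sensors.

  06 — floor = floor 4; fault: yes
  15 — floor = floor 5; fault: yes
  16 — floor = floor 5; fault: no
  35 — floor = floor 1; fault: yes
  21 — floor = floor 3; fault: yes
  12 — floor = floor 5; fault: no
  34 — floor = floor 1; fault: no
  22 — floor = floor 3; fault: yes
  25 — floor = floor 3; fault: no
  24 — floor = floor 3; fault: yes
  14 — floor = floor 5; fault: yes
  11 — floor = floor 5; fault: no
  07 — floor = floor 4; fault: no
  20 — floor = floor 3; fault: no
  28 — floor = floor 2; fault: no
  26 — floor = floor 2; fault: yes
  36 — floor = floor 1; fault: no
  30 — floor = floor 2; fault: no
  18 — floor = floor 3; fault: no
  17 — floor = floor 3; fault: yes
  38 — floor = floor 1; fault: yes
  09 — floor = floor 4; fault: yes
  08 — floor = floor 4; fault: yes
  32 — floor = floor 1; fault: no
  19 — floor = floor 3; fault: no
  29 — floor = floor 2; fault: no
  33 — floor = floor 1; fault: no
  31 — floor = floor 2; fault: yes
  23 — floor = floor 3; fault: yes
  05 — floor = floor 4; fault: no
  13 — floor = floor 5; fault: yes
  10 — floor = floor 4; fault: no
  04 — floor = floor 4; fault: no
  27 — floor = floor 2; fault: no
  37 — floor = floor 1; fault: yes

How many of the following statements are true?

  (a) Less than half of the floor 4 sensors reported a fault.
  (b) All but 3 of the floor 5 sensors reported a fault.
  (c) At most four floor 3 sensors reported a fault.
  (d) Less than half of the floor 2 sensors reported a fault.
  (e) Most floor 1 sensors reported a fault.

3

(a) floor 4: |A| = 7, |A ∩ B| = 3; needs |A ∩ B| < |A ∖ B| — true.
(b) floor 5: |A| = 6, |A ∩ B| = 3; needs |A ∖ B| = 3 — true.
(c) floor 3: |A| = 9, |A ∩ B| = 5; needs |A ∩ B| ≤ 4 — false.
(d) floor 2: |A| = 6, |A ∩ B| = 2; needs |A ∩ B| < |A ∖ B| — true.
(e) floor 1: |A| = 7, |A ∩ B| = 3; needs |A ∩ B| > |A ∖ B| — false.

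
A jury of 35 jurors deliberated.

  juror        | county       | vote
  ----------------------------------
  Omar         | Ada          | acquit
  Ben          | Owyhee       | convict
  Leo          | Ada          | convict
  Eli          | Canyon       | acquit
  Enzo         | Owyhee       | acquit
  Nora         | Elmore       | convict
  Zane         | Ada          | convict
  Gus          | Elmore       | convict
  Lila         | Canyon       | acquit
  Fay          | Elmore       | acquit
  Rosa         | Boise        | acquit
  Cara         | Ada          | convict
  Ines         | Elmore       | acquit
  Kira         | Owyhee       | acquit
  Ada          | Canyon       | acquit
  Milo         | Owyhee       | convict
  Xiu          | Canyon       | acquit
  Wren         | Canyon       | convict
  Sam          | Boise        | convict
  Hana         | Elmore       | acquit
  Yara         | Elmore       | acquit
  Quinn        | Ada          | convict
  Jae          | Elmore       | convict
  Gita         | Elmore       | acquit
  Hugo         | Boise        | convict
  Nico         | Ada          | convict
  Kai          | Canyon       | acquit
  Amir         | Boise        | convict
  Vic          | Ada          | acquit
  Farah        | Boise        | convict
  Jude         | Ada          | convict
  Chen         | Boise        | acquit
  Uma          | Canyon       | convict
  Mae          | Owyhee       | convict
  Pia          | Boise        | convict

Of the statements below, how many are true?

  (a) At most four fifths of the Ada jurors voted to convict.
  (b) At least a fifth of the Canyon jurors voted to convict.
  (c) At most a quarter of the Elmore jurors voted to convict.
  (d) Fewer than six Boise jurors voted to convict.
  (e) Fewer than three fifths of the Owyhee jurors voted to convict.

3

(a) Ada: |A| = 8, |A ∩ B| = 6; needs |A ∩ B| / |A| ≤ 4/5 — true.
(b) Canyon: |A| = 7, |A ∩ B| = 2; needs |A ∩ B| / |A| ≥ 1/5 — true.
(c) Elmore: |A| = 8, |A ∩ B| = 3; needs |A ∩ B| / |A| ≤ 1/4 — false.
(d) Boise: |A| = 7, |A ∩ B| = 5; needs |A ∩ B| < 6 — true.
(e) Owyhee: |A| = 5, |A ∩ B| = 3; needs |A ∩ B| / |A| < 3/5 — false.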